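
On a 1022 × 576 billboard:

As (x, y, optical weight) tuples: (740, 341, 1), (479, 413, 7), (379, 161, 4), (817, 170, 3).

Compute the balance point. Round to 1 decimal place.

Weights sum to 1 + 7 + 4 + 3 = 15.
Σw·x = 1·740 + 7·479 + 4·379 + 3·817 = 8060, so x̄ = 8060/15 ≈ 537.33.
Σw·y = 1·341 + 7·413 + 4·161 + 3·170 = 4386, so ȳ = 4386/15 ≈ 292.40.

(537.3, 292.4)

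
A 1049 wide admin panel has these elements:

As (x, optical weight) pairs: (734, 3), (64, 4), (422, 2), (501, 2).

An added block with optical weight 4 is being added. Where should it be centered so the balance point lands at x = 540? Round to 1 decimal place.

x ≈ 949.0

New total weight: (3 + 4 + 2 + 2) + 4 = 15.
x: need Σw·x = 15·540 = 8100. Existing = 3·734 + 4·64 + 2·422 + 2·501 = 4304. Remainder 3796 / 4 ≈ 949.00.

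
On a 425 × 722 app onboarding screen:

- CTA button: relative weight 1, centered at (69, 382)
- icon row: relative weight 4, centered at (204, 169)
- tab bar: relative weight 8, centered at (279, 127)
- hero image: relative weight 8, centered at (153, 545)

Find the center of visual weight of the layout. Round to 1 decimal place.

Total weight = 1 + 4 + 8 + 8 = 21.
x: (1·69 + 4·204 + 8·279 + 8·153) / 21 = 4341 / 21 ≈ 206.71
y: (1·382 + 4·169 + 8·127 + 8·545) / 21 = 6434 / 21 ≈ 306.38

(206.7, 306.4)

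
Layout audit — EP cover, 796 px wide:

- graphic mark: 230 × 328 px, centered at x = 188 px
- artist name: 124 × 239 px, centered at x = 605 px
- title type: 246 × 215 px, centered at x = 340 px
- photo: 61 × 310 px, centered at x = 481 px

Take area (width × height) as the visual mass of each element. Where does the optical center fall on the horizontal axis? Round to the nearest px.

Taking area as weight: graphic mark 230·328 = 75440, artist name 124·239 = 29636, title type 246·215 = 52890, photo 61·310 = 18910. Sum 176876.
Σw·x = 75440·188 + 29636·605 + 52890·340 + 18910·481 = 59190810, so x̄ = 59190810/176876 ≈ 334.65.

x ≈ 335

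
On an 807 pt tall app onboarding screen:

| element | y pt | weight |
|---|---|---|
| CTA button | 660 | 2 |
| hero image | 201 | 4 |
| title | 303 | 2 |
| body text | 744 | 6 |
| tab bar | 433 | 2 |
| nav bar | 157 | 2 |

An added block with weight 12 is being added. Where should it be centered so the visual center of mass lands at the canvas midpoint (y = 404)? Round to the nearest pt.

y ≈ 312

With the added block, Σw becomes 2 + 4 + 2 + 6 + 2 + 2 + 12 = 30.
y: target moment 30×404 = 12120; current 2·660 + 4·201 + 2·303 + 6·744 + 2·433 + 2·157 = 8374; the added block supplies 3746, so y = 3746/12 ≈ 312.17.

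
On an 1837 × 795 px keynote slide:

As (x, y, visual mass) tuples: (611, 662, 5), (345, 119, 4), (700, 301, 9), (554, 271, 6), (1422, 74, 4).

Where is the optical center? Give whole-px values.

Weights sum to 5 + 4 + 9 + 6 + 4 = 28.
x-moment: 5·611 + 4·345 + 9·700 + 6·554 + 4·1422 = 19747; centroid 19747/28 ≈ 705.25.
y-moment: 5·662 + 4·119 + 9·301 + 6·271 + 4·74 = 8417; centroid 8417/28 ≈ 300.61.

(705, 301)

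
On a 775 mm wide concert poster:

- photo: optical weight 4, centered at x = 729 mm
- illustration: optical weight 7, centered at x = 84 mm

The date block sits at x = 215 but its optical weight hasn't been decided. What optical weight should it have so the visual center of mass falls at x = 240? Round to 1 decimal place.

w ≈ 34.6

Fixed elements: Σw = 4 + 7 = 11, Σw·x = 4·729 + 7·84 = 3504.
Set Σw·x/Σw = 240: (3504 + 215w) = 240·(11 + w).
Solving: w = (240·11 − 3504) / (215 − 240) = -864 / -25 ≈ 34.56.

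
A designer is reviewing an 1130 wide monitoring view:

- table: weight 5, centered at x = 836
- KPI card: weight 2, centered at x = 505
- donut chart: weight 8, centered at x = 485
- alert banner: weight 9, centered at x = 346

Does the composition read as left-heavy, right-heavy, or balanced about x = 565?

Σw = 5 + 2 + 8 + 9 = 24.
x: (5·836 + 2·505 + 8·485 + 9·346) / 24 = 12184 / 24 ≈ 507.67
507.7 lies left of the midline 565, so the layout is left-heavy.

left-heavy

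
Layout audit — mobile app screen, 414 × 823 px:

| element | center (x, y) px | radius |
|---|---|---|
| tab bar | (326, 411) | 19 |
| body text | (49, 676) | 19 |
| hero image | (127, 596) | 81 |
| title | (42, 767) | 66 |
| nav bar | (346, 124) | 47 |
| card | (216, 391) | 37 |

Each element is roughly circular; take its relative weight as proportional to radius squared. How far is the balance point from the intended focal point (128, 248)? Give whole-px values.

r² weights: tab bar 19² = 361, body text 19² = 361, hero image 81² = 6561, title 66² = 4356, nav bar 47² = 2209, card 37² = 1369. Total = 15217.
x: moment 2211592 / weight 15217 ≈ 145.34
y: moment 8453010 / weight 15217 ≈ 555.50
From (128, 248): dx = 17.34, dy = 307.50, so the distance is √(dx²+dy²) ≈ 307.99.

≈ 308 px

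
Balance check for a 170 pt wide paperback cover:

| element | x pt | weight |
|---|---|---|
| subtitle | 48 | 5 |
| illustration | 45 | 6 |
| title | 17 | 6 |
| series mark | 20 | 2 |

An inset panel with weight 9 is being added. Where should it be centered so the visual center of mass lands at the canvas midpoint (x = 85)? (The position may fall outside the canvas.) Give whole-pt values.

x ≈ 192

After adding the inset panel, total weight = 5 + 6 + 6 + 2 + 9 = 28.
x: need Σw·x = 28·85 = 2380. Existing = 5·48 + 6·45 + 6·17 + 2·20 = 652. Remainder 1728 / 9 ≈ 192.00.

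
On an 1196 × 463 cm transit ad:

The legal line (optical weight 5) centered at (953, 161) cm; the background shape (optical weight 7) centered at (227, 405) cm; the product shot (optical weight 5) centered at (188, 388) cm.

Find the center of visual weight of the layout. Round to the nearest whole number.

(429, 328)

Weights sum to 5 + 7 + 5 = 17.
x: (5·953 + 7·227 + 5·188) / 17 = 7294 / 17 ≈ 429.06
y: (5·161 + 7·405 + 5·388) / 17 = 5580 / 17 ≈ 328.24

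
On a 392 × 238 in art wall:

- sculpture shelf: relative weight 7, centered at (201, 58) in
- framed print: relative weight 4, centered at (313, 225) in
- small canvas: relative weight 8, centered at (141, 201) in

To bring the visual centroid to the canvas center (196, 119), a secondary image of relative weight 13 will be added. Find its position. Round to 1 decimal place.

With the secondary image, Σw becomes 7 + 4 + 8 + 13 = 32.
Along x: (3787 + 13·x) / 32 = 196 (existing moment 7·201 + 4·313 + 8·141 = 3787) ⇒ x = (6272 − 3787) / 13 ≈ 191.15.
Along y: (2914 + 13·y) / 32 = 119 (existing moment 7·58 + 4·225 + 8·201 = 2914) ⇒ y = (3808 − 2914) / 13 ≈ 68.77.

(191.2, 68.8)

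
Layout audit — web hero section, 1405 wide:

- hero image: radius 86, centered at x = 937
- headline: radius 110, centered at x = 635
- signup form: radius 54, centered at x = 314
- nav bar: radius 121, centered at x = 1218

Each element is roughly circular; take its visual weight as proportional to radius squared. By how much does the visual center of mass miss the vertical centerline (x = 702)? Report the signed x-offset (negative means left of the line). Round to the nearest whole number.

≈ 198

Weights ∝ r²: hero image 86² = 7396, headline 110² = 12100, signup form 54² = 2916, nav bar 121² = 14641; Σw = 37053.
Σw·x = 7396·937 + 12100·635 + 2916·314 + 14641·1218 = 33361914, so x̄ = 33361914/37053 ≈ 900.38.
Difference: 900.38 − 702 ≈ 198.38.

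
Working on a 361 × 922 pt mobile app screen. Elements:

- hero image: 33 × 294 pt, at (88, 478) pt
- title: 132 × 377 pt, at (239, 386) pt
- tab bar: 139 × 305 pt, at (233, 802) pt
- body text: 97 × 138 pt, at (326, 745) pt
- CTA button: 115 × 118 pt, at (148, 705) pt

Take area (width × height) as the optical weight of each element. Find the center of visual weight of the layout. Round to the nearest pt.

Areas: hero image 33·294 = 9702, title 132·377 = 49764, tab bar 139·305 = 42395, body text 97·138 = 13386, CTA button 115·118 = 13570. Total weight = 128817.
x-moment: 9702·88 + 49764·239 + 42395·233 + 13386·326 + 13570·148 = 28997603; centroid 28997603/128817 ≈ 225.11.
y-moment: 9702·478 + 49764·386 + 42395·802 + 13386·745 + 13570·705 = 77386670; centroid 77386670/128817 ≈ 600.75.

(225, 601)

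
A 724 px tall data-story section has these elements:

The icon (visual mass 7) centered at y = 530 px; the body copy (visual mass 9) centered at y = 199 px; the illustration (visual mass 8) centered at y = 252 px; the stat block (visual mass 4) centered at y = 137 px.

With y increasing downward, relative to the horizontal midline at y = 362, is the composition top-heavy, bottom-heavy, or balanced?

top-heavy

Σw = 7 + 9 + 8 + 4 = 28.
y-moment: 7·530 + 9·199 + 8·252 + 4·137 = 8065; centroid 8065/28 ≈ 288.04.
288.0 vs midline 362 → top-heavy.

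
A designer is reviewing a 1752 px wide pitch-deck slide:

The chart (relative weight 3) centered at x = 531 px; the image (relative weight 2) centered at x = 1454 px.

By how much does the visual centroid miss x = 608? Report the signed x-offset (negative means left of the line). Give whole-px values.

≈ 292 px

Σw = 3 + 2 = 5.
Σw·x = 3·531 + 2·1454 = 4501, so x̄ = 4501/5 ≈ 900.20.
Offset from x = 608: 900.20 − 608 ≈ 292.20.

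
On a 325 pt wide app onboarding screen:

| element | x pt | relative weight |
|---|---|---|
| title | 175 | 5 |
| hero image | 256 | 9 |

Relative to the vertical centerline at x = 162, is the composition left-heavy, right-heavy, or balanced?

right-heavy

Σw = 5 + 9 = 14.
x: (5·175 + 9·256) / 14 = 3179 / 14 ≈ 227.07
227.1 lies right of the midline 162, so the layout is right-heavy.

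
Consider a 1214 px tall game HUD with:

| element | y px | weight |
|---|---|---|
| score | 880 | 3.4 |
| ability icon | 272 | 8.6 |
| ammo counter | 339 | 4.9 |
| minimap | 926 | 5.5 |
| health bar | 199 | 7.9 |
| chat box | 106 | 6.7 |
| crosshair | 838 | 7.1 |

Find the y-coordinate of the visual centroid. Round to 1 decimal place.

y ≈ 460.7

Σw = 3.4 + 8.6 + 4.9 + 5.5 + 7.9 + 6.7 + 7.1 = 44.1.
Σw·y = 3.4·880 + 8.6·272 + 4.9·339 + 5.5·926 + 7.9·199 + 6.7·106 + 7.1·838 = 20317.4, so ȳ = 20317.4/44.1 ≈ 460.71.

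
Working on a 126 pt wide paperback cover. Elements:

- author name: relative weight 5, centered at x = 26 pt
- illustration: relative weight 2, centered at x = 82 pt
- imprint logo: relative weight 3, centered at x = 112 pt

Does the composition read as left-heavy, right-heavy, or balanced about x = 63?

Weights sum to 5 + 2 + 3 = 10.
x: (5·26 + 2·82 + 3·112) / 10 = 630 / 10 ≈ 63.00
That equals the midline 63 — balanced.

balanced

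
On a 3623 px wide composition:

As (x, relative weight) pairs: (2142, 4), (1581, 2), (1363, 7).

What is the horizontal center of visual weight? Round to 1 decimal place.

x ≈ 1636.2

Total weight = 4 + 2 + 7 = 13.
Σw·x = 4·2142 + 2·1581 + 7·1363 = 21271, so x̄ = 21271/13 ≈ 1636.23.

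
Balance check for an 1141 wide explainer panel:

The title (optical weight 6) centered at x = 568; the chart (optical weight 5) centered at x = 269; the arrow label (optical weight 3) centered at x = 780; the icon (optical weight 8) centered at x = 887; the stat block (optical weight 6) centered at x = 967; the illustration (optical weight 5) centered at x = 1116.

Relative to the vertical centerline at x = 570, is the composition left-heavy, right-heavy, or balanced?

Total weight = 6 + 5 + 3 + 8 + 6 + 5 = 33.
x: (6·568 + 5·269 + 3·780 + 8·887 + 6·967 + 5·1116) / 33 = 25571 / 33 ≈ 774.88
774.9 vs midline 570 → right-heavy.

right-heavy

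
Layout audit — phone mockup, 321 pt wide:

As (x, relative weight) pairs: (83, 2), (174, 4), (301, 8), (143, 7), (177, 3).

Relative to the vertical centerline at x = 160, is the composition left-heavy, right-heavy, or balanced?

Total weight = 2 + 4 + 8 + 7 + 3 = 24.
x-moment: 2·83 + 4·174 + 8·301 + 7·143 + 3·177 = 4802; centroid 4802/24 ≈ 200.08.
Since 200.1 is right of 160, the composition reads right-heavy.

right-heavy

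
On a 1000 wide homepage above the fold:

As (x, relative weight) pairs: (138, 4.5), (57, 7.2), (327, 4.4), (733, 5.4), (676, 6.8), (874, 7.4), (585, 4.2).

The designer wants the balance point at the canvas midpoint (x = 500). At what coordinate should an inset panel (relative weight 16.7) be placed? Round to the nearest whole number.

With the inset panel, Σw becomes 4.5 + 7.2 + 4.4 + 5.4 + 6.8 + 7.4 + 4.2 + 16.7 = 56.6.
x: need Σw·x = 56.6·500 = 28300.0. Existing = 4.5·138 + 7.2·57 + 4.4·327 + 5.4·733 + 6.8·676 + 7.4·874 + 4.2·585 = 19949.8. Remainder 8350.2 / 16.7 ≈ 500.01.

x ≈ 500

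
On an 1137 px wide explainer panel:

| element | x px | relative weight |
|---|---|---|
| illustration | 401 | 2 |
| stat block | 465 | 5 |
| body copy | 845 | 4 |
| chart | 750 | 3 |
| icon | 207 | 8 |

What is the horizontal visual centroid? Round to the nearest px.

Total weight = 2 + 5 + 4 + 3 + 8 = 22.
Σw·x = 2·401 + 5·465 + 4·845 + 3·750 + 8·207 = 10413, so x̄ = 10413/22 ≈ 473.32.

x ≈ 473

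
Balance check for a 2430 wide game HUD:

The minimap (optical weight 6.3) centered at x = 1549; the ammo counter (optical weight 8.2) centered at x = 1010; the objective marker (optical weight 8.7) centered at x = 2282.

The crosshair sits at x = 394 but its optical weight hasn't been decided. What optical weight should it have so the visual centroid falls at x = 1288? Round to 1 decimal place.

w ≈ 9.0

Existing Σw = 23.2 (6.3 + 8.2 + 8.7); existing moment 6.3·1549 + 8.2·1010 + 8.7·2282 = 37894.1.
For the centroid to hit 1288: (37894.1 + w·394) / (23.2 + w) = 1288.
Solving: w = (1288·23.2 − 37894.1) / (394 − 1288) = -8012.5 / -894 ≈ 8.96.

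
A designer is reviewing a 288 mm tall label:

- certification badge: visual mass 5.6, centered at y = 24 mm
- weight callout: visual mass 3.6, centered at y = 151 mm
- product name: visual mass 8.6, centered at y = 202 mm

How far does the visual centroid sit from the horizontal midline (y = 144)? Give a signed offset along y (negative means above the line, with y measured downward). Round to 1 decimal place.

Total weight = 5.6 + 3.6 + 8.6 = 17.8.
y-moment: 5.6·24 + 3.6·151 + 8.6·202 = 2415.2; centroid 2415.2/17.8 ≈ 135.69.
Against y = 144, that's 135.69 − 144 = -8.31.

≈ -8.3 mm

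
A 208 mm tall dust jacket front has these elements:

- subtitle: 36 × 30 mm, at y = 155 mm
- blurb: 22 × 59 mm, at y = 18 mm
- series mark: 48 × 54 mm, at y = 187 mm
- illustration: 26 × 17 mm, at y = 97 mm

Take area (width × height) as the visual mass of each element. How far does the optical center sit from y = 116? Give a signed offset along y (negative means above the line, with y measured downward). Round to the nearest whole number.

Areas → weights: subtitle 36·30 = 1080, blurb 22·59 = 1298, series mark 48·54 = 2592, illustration 26·17 = 442; Σw = 5412.
Σw·y = 1080·155 + 1298·18 + 2592·187 + 442·97 = 718342, so ȳ = 718342/5412 ≈ 132.73.
Against y = 116, that's 132.73 − 116 = 16.73.

≈ 17 mm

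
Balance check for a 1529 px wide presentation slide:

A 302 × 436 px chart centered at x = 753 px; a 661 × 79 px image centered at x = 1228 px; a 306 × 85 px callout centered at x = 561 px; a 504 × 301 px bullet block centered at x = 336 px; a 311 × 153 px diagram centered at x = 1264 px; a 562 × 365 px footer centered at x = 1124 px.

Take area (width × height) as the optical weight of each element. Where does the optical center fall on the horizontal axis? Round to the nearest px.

x ≈ 846

Areas → weights: chart 302·436 = 131672, image 661·79 = 52219, callout 306·85 = 26010, bullet block 504·301 = 151704, diagram 311·153 = 47583, footer 562·365 = 205130; Σw = 614318.
Σw·x = 131672·753 + 52219·1228 + 26010·561 + 151704·336 + 47583·1264 + 205130·1124 = 519549134, so x̄ = 519549134/614318 ≈ 845.73.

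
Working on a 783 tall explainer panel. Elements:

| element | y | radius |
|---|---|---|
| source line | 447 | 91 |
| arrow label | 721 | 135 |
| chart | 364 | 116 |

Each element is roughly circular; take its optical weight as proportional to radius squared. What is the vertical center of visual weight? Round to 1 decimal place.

r² weights: source line 91² = 8281, arrow label 135² = 18225, chart 116² = 13456. Total = 39962.
y: (8281·447 + 18225·721 + 13456·364) / 39962 = 21739816 / 39962 ≈ 544.01

y ≈ 544.0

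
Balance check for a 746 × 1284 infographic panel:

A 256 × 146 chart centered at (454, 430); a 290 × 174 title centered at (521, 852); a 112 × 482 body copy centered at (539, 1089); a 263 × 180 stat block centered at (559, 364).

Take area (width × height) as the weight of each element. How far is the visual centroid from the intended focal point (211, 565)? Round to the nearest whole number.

Areas: chart 256·146 = 37376, title 290·174 = 50460, body copy 112·482 = 53984, stat block 263·180 = 47340. Total weight = 189160.
x-moment: 37376·454 + 50460·521 + 53984·539 + 47340·559 = 98818800; centroid 98818800/189160 ≈ 522.41.
y-moment: 37376·430 + 50460·852 + 53984·1089 + 47340·364 = 135083936; centroid 135083936/189160 ≈ 714.13.
Relative to (211, 565): Δ = (311.41, 149.13); |Δ| = √(311.41² + 149.13²) ≈ 345.27.

≈ 345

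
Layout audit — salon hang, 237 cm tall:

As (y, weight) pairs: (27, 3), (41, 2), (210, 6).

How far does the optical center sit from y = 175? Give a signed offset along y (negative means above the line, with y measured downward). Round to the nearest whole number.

≈ -46 cm

Weights sum to 3 + 2 + 6 = 11.
y-moment: 3·27 + 2·41 + 6·210 = 1423; centroid 1423/11 ≈ 129.36.
Offset from y = 175: 129.36 − 175 ≈ -45.64.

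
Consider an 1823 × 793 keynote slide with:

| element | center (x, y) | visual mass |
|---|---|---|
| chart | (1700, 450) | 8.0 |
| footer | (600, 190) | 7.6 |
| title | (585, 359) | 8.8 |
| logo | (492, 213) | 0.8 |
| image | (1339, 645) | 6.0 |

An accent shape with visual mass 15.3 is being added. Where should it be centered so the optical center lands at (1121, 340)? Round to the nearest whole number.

(1333, 233)

New total weight: (8.0 + 7.6 + 8.8 + 0.8 + 6.0) + 15.3 = 46.5.
x: need Σw·x = 46.5·1121 = 52126.5. Existing = 8.0·1700 + 7.6·600 + 8.8·585 + 0.8·492 + 6.0·1339 = 31735.6. Remainder 20390.9 / 15.3 ≈ 1332.74.
y: need Σw·y = 46.5·340 = 15810.0. Existing = 8.0·450 + 7.6·190 + 8.8·359 + 0.8·213 + 6.0·645 = 12243.6. Remainder 3566.4 / 15.3 ≈ 233.10.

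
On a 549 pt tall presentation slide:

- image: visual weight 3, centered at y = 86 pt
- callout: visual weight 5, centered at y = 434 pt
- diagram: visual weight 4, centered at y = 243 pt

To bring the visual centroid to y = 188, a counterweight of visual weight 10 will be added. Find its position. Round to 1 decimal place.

New total weight: (3 + 5 + 4) + 10 = 22.
y: target moment 22×188 = 4136; current 3·86 + 5·434 + 4·243 = 3400; the counterweight supplies 736, so y = 736/10 ≈ 73.60.

y ≈ 73.6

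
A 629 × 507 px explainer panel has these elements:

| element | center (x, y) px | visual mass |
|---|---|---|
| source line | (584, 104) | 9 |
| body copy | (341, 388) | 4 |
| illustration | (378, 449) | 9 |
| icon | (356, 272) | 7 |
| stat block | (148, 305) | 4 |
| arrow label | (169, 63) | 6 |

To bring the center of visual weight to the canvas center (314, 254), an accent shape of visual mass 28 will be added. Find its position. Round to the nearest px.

New total weight: (9 + 4 + 9 + 7 + 4 + 6) + 28 = 67.
x: need Σw·x = 67·314 = 21038. Existing = 9·584 + 4·341 + 9·378 + 7·356 + 4·148 + 6·169 = 14120. Remainder 6918 / 28 ≈ 247.07.
y: need Σw·y = 67·254 = 17018. Existing = 9·104 + 4·388 + 9·449 + 7·272 + 4·305 + 6·63 = 10031. Remainder 6987 / 28 ≈ 249.54.

(247, 250)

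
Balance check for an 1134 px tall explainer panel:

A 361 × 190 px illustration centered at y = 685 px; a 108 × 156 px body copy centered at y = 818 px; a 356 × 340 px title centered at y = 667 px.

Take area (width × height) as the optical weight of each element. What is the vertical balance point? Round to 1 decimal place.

Areas → weights: illustration 361·190 = 68590, body copy 108·156 = 16848, title 356·340 = 121040; Σw = 206478.
y: (68590·685 + 16848·818 + 121040·667) / 206478 = 141499494 / 206478 ≈ 685.30

y ≈ 685.3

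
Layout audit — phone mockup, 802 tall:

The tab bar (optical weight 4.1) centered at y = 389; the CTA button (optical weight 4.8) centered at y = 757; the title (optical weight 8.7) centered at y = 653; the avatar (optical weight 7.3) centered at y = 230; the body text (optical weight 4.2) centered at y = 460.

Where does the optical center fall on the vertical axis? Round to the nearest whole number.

y ≈ 499

Weights sum to 4.1 + 4.8 + 8.7 + 7.3 + 4.2 = 29.1.
y-moment: 4.1·389 + 4.8·757 + 8.7·653 + 7.3·230 + 4.2·460 = 14520.6; centroid 14520.6/29.1 ≈ 498.99.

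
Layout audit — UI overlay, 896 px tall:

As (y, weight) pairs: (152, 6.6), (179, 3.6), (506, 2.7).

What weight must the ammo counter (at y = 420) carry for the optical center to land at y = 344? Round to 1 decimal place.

Existing Σw = 12.9 (6.6 + 3.6 + 2.7); existing moment 6.6·152 + 3.6·179 + 2.7·506 = 3013.8.
For the centroid to hit 344: (3013.8 + w·420) / (12.9 + w) = 344.
Solving: w = (344·12.9 − 3013.8) / (420 − 344) = 1423.8 / 76 ≈ 18.73.

w ≈ 18.7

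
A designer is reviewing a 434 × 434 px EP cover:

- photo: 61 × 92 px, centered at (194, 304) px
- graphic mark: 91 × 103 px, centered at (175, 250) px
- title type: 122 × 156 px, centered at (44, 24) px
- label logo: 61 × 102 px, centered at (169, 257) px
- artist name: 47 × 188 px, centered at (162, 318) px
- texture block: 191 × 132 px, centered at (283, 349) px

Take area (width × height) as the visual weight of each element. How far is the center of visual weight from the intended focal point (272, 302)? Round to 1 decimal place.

≈ 113.9 px

Areas → weights: photo 61·92 = 5612, graphic mark 91·103 = 9373, title type 122·156 = 19032, label logo 61·102 = 6222, artist name 47·188 = 8836, texture block 191·132 = 25212; Σw = 74287.
Σw·x = 5612·194 + 9373·175 + 19032·44 + 6222·169 + 8836·162 + 25212·283 = 13184357, so x̄ = 13184357/74287 ≈ 177.48.
Σw·y = 5612·304 + 9373·250 + 19032·24 + 6222·257 + 8836·318 + 25212·349 = 17713956, so ȳ = 17713956/74287 ≈ 238.45.
Offset from (272, 302): Δx ≈ -94.52, Δy ≈ -63.55; distance = √(Δx² + Δy²) ≈ 113.90.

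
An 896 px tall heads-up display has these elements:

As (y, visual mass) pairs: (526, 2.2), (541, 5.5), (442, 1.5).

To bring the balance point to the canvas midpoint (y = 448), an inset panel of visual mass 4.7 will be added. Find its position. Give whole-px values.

After adding the inset panel, total weight = 2.2 + 5.5 + 1.5 + 4.7 = 13.9.
y: target moment 13.9×448 = 6227.2; current 2.2·526 + 5.5·541 + 1.5·442 = 4795.7; the inset panel supplies 1431.5, so y = 1431.5/4.7 ≈ 304.57.

y ≈ 305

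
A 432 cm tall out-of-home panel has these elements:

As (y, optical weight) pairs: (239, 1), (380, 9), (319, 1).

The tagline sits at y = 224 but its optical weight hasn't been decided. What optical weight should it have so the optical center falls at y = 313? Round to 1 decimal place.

Fixed elements: Σw = 1 + 9 + 1 = 11, Σw·y = 1·239 + 9·380 + 1·319 = 3978.
For the centroid to hit 313: (3978 + w·224) / (11 + w) = 313.
Rearranging, w·(224 − 313) = 313·11 − 3978 = -535, so w ≈ -535/-89 = 6.01.

w ≈ 6.0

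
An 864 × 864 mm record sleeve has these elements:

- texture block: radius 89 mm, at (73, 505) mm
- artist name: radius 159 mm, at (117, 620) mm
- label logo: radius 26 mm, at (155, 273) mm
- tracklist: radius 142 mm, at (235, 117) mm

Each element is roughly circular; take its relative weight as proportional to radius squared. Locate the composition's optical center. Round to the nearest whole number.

Weights ∝ r²: texture block 89² = 7921, artist name 159² = 25281, label logo 26² = 676, tracklist 142² = 20164; Σw = 54042.
x: (7921·73 + 25281·117 + 676·155 + 20164·235) / 54042 = 8379430 / 54042 ≈ 155.05
y: (7921·505 + 25281·620 + 676·273 + 20164·117) / 54042 = 22218061 / 54042 ≈ 411.13

(155, 411)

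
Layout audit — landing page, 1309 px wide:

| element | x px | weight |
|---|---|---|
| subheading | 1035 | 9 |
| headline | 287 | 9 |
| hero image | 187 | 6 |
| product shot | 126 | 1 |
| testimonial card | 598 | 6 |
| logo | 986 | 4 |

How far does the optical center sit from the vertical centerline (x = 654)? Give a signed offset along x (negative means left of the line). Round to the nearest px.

≈ -63 px

Σw = 9 + 9 + 6 + 1 + 6 + 4 = 35.
Σw·x = 20678; x̄ = 20678/35 ≈ 590.80.
Against x = 654, that's 590.80 − 654 = -63.20.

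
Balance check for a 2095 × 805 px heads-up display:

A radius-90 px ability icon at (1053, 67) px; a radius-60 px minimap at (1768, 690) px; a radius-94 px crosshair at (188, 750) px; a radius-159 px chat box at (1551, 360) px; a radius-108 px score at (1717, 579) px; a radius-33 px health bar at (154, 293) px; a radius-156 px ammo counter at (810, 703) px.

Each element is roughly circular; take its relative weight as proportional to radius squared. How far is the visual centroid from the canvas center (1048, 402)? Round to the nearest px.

≈ 157 px

r² weights: ability icon 90² = 8100, minimap 60² = 3600, crosshair 94² = 8836, chat box 159² = 25281, score 108² = 11664, health bar 33² = 1089, ammo counter 156² = 24336. Total = 82906.
Σw·x = 95673053; x̄ = 95673053/82906 ≈ 1153.99.
Σw·y = 42935601; ȳ = 42935601/82906 ≈ 517.88.
From (1048, 402): dx = 105.99, dy = 115.88, so the distance is √(dx²+dy²) ≈ 157.05.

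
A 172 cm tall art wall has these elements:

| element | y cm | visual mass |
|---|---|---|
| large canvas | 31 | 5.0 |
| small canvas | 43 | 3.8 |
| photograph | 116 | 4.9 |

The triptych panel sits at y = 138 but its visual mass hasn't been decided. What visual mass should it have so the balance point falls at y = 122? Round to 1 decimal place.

w ≈ 49.0

Known weights sum to 5.0 + 3.8 + 4.9 = 13.7; their moment is 5.0·31 + 3.8·43 + 4.9·116 = 886.8.
Set Σw·y/Σw = 122: (886.8 + 138w) = 122·(13.7 + w).
So w = (122·13.7 − 886.8)/(138 − 122) = 784.6/16 ≈ 49.04.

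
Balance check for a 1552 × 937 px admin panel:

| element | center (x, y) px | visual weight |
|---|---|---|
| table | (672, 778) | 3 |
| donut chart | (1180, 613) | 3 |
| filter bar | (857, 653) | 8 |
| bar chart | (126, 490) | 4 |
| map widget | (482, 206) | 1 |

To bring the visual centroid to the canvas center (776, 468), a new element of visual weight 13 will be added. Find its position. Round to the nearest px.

(880, 263)

New total weight: (3 + 3 + 8 + 4 + 1) + 13 = 32.
x: target moment 32×776 = 24832; current 3·672 + 3·1180 + 8·857 + 4·126 + 1·482 = 13398; the new element supplies 11434, so x = 11434/13 ≈ 879.54.
y: target moment 32×468 = 14976; current 3·778 + 3·613 + 8·653 + 4·490 + 1·206 = 11563; the new element supplies 3413, so y = 3413/13 ≈ 262.54.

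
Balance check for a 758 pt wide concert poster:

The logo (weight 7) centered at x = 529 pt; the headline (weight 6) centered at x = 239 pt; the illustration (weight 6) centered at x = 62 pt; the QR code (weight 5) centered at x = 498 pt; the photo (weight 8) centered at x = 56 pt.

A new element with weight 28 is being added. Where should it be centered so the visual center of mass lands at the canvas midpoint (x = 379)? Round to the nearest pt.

x ≈ 510

New total weight: (7 + 6 + 6 + 5 + 8) + 28 = 60.
Along x: (8447 + 28·x) / 60 = 379 (existing moment 7·529 + 6·239 + 6·62 + 5·498 + 8·56 = 8447) ⇒ x = (22740 − 8447) / 28 ≈ 510.46.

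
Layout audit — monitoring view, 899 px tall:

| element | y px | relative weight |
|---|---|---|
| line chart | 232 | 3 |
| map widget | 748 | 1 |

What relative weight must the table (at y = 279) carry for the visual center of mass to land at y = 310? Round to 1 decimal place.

w ≈ 6.6

Known weights sum to 3 + 1 = 4; their moment is 3·232 + 1·748 = 1444.
Set Σw·y/Σw = 310: (1444 + 279w) = 310·(4 + w).
Solving: w = (310·4 − 1444) / (279 − 310) = -204 / -31 ≈ 6.58.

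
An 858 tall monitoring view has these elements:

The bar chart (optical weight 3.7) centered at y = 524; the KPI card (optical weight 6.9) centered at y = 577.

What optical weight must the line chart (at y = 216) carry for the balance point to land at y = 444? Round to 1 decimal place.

Existing Σw = 10.6 (3.7 + 6.9); existing moment 3.7·524 + 6.9·577 = 5920.1.
Balance at y = 444 requires (5920.1 + w·216) / (10.6 + w) = 444.
Solving: w = (444·10.6 − 5920.1) / (216 − 444) = -1213.7 / -228 ≈ 5.32.

w ≈ 5.3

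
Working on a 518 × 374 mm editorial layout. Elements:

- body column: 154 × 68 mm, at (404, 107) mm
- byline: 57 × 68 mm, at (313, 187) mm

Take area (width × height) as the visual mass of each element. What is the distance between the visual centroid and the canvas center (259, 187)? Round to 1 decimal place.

≈ 133.8 mm

Areas: body column 154·68 = 10472, byline 57·68 = 3876. Total weight = 14348.
x: (10472·404 + 3876·313) / 14348 = 5443876 / 14348 ≈ 379.42
y: (10472·107 + 3876·187) / 14348 = 1845316 / 14348 ≈ 128.61
Offset from (259, 187): Δx ≈ 120.42, Δy ≈ -58.39; distance = √(Δx² + Δy²) ≈ 133.83.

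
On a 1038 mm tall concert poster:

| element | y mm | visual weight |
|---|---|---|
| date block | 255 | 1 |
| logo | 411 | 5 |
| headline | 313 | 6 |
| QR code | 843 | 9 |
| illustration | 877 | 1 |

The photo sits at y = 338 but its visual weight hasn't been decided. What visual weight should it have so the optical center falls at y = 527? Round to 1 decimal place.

Fixed elements: Σw = 1 + 5 + 6 + 9 + 1 = 22, Σw·y = 1·255 + 5·411 + 6·313 + 9·843 + 1·877 = 12652.
Set Σw·y/Σw = 527: (12652 + 338w) = 527·(22 + w).
Rearranging, w·(338 − 527) = 527·22 − 12652 = -1058, so w ≈ -1058/-189 = 5.60.

w ≈ 5.6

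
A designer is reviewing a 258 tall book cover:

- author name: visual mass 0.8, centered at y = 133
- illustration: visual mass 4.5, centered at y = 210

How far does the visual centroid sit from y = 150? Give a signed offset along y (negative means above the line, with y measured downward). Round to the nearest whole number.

Σw = 0.8 + 4.5 = 5.3.
y: (0.8·133 + 4.5·210) / 5.3 = 1051.4 / 5.3 ≈ 198.38
Against y = 150, that's 198.38 − 150 = 48.38.

≈ 48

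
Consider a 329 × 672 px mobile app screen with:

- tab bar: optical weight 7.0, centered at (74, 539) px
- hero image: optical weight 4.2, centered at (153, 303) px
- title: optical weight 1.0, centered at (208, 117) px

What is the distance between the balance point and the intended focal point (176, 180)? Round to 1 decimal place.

Total weight = 7.0 + 4.2 + 1.0 = 12.2.
Σw·x = 7.0·74 + 4.2·153 + 1.0·208 = 1368.6, so x̄ = 1368.6/12.2 ≈ 112.18.
Σw·y = 7.0·539 + 4.2·303 + 1.0·117 = 5162.6, so ȳ = 5162.6/12.2 ≈ 423.16.
Offset from (176, 180): Δx ≈ -63.82, Δy ≈ 243.16; distance = √(Δx² + Δy²) ≈ 251.40.

≈ 251.4 px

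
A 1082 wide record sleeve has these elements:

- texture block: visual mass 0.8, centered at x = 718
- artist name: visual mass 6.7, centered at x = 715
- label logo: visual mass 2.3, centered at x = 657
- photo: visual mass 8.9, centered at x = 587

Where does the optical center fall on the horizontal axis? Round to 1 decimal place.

x ≈ 647.1

Total weight = 0.8 + 6.7 + 2.3 + 8.9 = 18.7.
x-moment: 0.8·718 + 6.7·715 + 2.3·657 + 8.9·587 = 12100.3; centroid 12100.3/18.7 ≈ 647.07.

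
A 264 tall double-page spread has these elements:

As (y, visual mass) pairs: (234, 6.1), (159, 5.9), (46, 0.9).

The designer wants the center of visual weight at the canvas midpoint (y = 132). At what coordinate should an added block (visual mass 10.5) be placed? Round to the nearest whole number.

y ≈ 65

After adding the added block, total weight = 6.1 + 5.9 + 0.9 + 10.5 = 23.4.
Along y: (2406.9 + 10.5·y) / 23.4 = 132 (existing moment 6.1·234 + 5.9·159 + 0.9·46 = 2406.9) ⇒ y = (3088.8 − 2406.9) / 10.5 ≈ 64.94.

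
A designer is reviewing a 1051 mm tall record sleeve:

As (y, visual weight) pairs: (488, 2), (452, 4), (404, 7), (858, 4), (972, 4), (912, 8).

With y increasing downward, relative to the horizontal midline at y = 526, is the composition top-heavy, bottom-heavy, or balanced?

Σw = 2 + 4 + 7 + 4 + 4 + 8 = 29.
Σw·y = 20228; ȳ = 20228/29 ≈ 697.52.
Since 697.5 is below (larger y than) 526, the composition reads bottom-heavy.

bottom-heavy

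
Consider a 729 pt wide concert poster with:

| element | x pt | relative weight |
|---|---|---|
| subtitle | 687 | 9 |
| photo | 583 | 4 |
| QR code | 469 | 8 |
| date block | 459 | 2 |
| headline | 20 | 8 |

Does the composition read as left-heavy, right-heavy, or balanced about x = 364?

Weights sum to 9 + 4 + 8 + 2 + 8 = 31.
Σw·x = 9·687 + 4·583 + 8·469 + 2·459 + 8·20 = 13345, so x̄ = 13345/31 ≈ 430.48.
430.5 vs midline 364 → right-heavy.

right-heavy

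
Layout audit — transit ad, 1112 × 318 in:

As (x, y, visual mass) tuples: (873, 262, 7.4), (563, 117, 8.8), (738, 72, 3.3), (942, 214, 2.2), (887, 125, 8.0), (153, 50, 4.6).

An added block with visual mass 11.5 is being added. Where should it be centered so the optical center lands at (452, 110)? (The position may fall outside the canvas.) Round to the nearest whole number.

(-263, 11)

New total weight: (7.4 + 8.8 + 3.3 + 2.2 + 8.0 + 4.6) + 11.5 = 45.8.
x: target moment 45.8×452 = 20701.6; current 7.4·873 + 8.8·563 + 3.3·738 + 2.2·942 + 8.0·887 + 4.6·153 = 23722.2; the added block supplies -3020.6, so x = -3020.6/11.5 ≈ -262.66.
y: target moment 45.8×110 = 5038.0; current 7.4·262 + 8.8·117 + 3.3·72 + 2.2·214 + 8.0·125 + 4.6·50 = 4906.8; the added block supplies 131.2, so y = 131.2/11.5 ≈ 11.41.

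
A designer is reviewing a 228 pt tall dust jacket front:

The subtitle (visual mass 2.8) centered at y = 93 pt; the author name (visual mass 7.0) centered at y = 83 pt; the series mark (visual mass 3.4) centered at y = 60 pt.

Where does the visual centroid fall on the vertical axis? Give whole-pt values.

Total weight = 2.8 + 7.0 + 3.4 = 13.2.
Σw·y = 2.8·93 + 7.0·83 + 3.4·60 = 1045.4, so ȳ = 1045.4/13.2 ≈ 79.20.

y ≈ 79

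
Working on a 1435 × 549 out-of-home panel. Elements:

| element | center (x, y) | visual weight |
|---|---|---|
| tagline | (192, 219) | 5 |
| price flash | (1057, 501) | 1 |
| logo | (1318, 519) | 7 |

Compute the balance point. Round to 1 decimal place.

(864.8, 402.2)

Total weight = 5 + 1 + 7 = 13.
Σw·x = 5·192 + 1·1057 + 7·1318 = 11243, so x̄ = 11243/13 ≈ 864.85.
Σw·y = 5·219 + 1·501 + 7·519 = 5229, so ȳ = 5229/13 ≈ 402.23.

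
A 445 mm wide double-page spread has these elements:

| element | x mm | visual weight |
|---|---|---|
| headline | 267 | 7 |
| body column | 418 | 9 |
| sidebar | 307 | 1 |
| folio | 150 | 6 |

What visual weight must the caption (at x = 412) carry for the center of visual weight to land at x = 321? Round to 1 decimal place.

w ≈ 6.0

Known weights sum to 7 + 9 + 1 + 6 = 23; their moment is 7·267 + 9·418 + 1·307 + 6·150 = 6838.
Set Σw·x/Σw = 321: (6838 + 412w) = 321·(23 + w).
So w = (321·23 − 6838)/(412 − 321) = 545/91 ≈ 5.99.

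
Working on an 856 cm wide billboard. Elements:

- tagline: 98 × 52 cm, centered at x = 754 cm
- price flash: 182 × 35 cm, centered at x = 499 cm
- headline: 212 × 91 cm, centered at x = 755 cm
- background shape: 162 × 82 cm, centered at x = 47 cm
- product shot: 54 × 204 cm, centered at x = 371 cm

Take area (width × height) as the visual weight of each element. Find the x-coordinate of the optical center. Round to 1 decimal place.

Taking area as weight: tagline 98·52 = 5096, price flash 182·35 = 6370, headline 212·91 = 19292, background shape 162·82 = 13284, product shot 54·204 = 11016. Sum 55058.
x-moment: 5096·754 + 6370·499 + 19292·755 + 13284·47 + 11016·371 = 26297758; centroid 26297758/55058 ≈ 477.64.

x ≈ 477.6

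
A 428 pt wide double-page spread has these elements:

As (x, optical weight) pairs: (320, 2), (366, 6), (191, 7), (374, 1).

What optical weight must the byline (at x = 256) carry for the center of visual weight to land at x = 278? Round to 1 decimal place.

Existing Σw = 16 (2 + 6 + 7 + 1); existing moment 2·320 + 6·366 + 7·191 + 1·374 = 4547.
Set Σw·x/Σw = 278: (4547 + 256w) = 278·(16 + w).
Rearranging, w·(256 − 278) = 278·16 − 4547 = -99, so w ≈ -99/-22 = 4.50.

w ≈ 4.5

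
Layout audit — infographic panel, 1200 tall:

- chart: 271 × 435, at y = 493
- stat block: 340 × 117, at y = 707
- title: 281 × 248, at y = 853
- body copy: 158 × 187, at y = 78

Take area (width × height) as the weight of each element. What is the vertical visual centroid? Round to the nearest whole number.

Areas: chart 271·435 = 117885, stat block 340·117 = 39780, title 281·248 = 69688, body copy 158·187 = 29546. Total weight = 256899.
Σw·y = 117885·493 + 39780·707 + 69688·853 + 29546·78 = 147990217, so ȳ = 147990217/256899 ≈ 576.06.

y ≈ 576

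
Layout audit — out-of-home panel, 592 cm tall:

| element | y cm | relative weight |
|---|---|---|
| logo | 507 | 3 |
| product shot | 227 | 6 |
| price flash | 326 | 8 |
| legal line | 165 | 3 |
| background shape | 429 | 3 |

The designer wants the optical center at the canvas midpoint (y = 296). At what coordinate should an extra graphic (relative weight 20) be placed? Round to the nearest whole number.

y ≈ 273

New total weight: (3 + 6 + 8 + 3 + 3) + 20 = 43.
y: need Σw·y = 43·296 = 12728. Existing = 3·507 + 6·227 + 8·326 + 3·165 + 3·429 = 7273. Remainder 5455 / 20 ≈ 272.75.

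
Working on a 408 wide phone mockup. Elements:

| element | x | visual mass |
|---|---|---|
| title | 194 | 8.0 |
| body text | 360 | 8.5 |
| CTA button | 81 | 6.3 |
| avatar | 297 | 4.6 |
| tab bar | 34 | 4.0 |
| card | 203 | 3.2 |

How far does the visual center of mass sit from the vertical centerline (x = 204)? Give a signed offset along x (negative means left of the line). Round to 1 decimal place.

≈ 6.2

Σw = 8.0 + 8.5 + 6.3 + 4.6 + 4.0 + 3.2 = 34.6.
x: (8.0·194 + 8.5·360 + 6.3·81 + 4.6·297 + 4.0·34 + 3.2·203) / 34.6 = 7274.1 / 34.6 ≈ 210.23
Difference: 210.23 − 204 ≈ 6.23.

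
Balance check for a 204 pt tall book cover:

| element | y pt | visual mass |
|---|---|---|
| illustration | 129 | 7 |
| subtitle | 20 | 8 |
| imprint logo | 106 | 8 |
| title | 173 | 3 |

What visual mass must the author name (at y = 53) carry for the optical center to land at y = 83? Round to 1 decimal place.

w ≈ 9.1

Existing Σw = 26 (7 + 8 + 8 + 3); existing moment 7·129 + 8·20 + 8·106 + 3·173 = 2430.
Set Σw·y/Σw = 83: (2430 + 53w) = 83·(26 + w).
Solving: w = (83·26 − 2430) / (53 − 83) = -272 / -30 ≈ 9.07.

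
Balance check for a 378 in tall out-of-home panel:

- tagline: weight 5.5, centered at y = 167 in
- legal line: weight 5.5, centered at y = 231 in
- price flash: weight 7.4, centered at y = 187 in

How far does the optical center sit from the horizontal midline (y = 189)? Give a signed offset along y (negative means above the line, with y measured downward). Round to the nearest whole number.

Σw = 5.5 + 5.5 + 7.4 = 18.4.
Σw·y = 5.5·167 + 5.5·231 + 7.4·187 = 3572.8, so ȳ = 3572.8/18.4 ≈ 194.17.
Offset from y = 189: 194.17 − 189 ≈ 5.17.

≈ 5 in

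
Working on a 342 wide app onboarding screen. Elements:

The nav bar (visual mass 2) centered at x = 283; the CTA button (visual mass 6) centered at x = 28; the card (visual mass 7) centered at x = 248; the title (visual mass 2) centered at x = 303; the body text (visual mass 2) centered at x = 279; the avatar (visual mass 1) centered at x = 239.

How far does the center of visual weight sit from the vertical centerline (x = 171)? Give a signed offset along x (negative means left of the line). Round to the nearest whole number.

Total weight = 2 + 6 + 7 + 2 + 2 + 1 = 20.
x: moment 3873 / weight 20 ≈ 193.65
Against x = 171, that's 193.65 − 171 = 22.65.

≈ 23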